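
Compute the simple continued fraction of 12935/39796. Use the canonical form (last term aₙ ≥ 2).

[0; 3, 13, 19, 17, 3]

12935 = 0·39796 + 12935
39796 = 3·12935 + 991
12935 = 13·991 + 52
991 = 19·52 + 3
52 = 17·3 + 1
3 = 3·1 + 0  (stop)
So 12935/39796 = [0; 3, 13, 19, 17, 3].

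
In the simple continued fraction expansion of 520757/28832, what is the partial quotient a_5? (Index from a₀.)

520757 = 18·28832 + 1781   →  a_0 = 18
28832 = 16·1781 + 336   →  a_1 = 16
1781 = 5·336 + 101   →  a_2 = 5
336 = 3·101 + 33   →  a_3 = 3
101 = 3·33 + 2   →  a_4 = 3
33 = 16·2 + 1   →  a_5 = 16

16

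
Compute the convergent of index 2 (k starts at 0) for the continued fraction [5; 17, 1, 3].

91/18

Using pₖ = aₖpₖ₋₁ + pₖ₋₂, qₖ = aₖqₖ₋₁ + qₖ₋₂ (with p₋₁=1, p₋₂=0, q₋₁=0, q₋₂=1):
  k=0: a=5, p=5, q=1
  k=1: a=17, p=86, q=17
  k=2: a=1, p=91, q=18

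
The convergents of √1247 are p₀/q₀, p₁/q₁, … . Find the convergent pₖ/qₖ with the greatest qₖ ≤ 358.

√1247 = [35; 3, 5, 9, 1, 9, 5, 3, 70, …] (period length 8).
Convergents:
  p_0/q_0 = 35/1
  p_1/q_1 = 106/3
  p_2/q_2 = 565/16
  p_3/q_3 = 5191/147
  p_4/q_4 = 5756/163
  p_5/q_5 = 56995/1614
q_4 = 163 ≤ 358 < 1614 = q_5, so the answer is 5756/163.

5756/163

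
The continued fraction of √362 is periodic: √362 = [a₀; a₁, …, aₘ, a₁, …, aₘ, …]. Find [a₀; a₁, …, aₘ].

[19; 38]

a₀ = ⌊√362⌋ = 19.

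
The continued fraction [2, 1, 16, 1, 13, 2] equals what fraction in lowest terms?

1531/520

Using pₖ = aₖpₖ₋₁ + pₖ₋₂ and qₖ = aₖqₖ₋₁ + qₖ₋₂:
  k=0: a=2, p=2, q=1
  k=1: a=1, p=3, q=1
  k=2: a=16, p=50, q=17
  k=3: a=1, p=53, q=18
  k=4: a=13, p=739, q=251
  k=5: a=2, p=1531, q=520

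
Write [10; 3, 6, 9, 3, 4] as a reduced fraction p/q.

24119/2338

Using pₖ = aₖpₖ₋₁ + pₖ₋₂ and qₖ = aₖqₖ₋₁ + qₖ₋₂:
  k=0: a=10, p=10, q=1
  k=1: a=3, p=31, q=3
  k=2: a=6, p=196, q=19
  k=3: a=9, p=1795, q=174
  k=4: a=3, p=5581, q=541
  k=5: a=4, p=24119, q=2338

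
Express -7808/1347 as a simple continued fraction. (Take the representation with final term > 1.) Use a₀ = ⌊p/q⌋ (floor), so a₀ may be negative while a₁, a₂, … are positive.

[-6; 4, 1, 10, 1, 10, 2]

-7808 = -6·1347 + 274
1347 = 4·274 + 251
274 = 1·251 + 23
251 = 10·23 + 21
23 = 1·21 + 2
21 = 10·2 + 1
2 = 2·1 + 0  (stop)
So -7808/1347 = [-6; 4, 1, 10, 1, 10, 2].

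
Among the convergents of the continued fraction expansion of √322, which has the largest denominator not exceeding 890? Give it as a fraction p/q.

11610/647

√322 = [17; 1, 16, 1, 34, …] (period length 4).
Convergents:
  p_0/q_0 = 17/1
  p_1/q_1 = 18/1
  p_2/q_2 = 305/17
  p_3/q_3 = 323/18
  p_4/q_4 = 11287/629
  p_5/q_5 = 11610/647
  p_6/q_6 = 197047/10981
q_5 = 647 ≤ 890 < 10981 = q_6, so the answer is 11610/647.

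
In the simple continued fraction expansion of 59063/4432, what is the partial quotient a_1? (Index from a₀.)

3

59063 = 13·4432 + 1447   →  a_0 = 13
4432 = 3·1447 + 91   →  a_1 = 3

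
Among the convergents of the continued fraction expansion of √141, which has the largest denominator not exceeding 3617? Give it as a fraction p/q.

√141 = [11; 1, 6, 1, 22, …] (period length 4).
Convergents:
  p_0/q_0 = 11/1
  p_1/q_1 = 12/1
  p_2/q_2 = 83/7
  p_3/q_3 = 95/8
  p_4/q_4 = 2173/183
  p_5/q_5 = 2268/191
  p_6/q_6 = 15781/1329
  p_7/q_7 = 18049/1520
  p_8/q_8 = 412859/34769
q_7 = 1520 ≤ 3617 < 34769 = q_8, so the answer is 18049/1520.

18049/1520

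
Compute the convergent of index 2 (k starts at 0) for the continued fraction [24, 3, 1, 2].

Using pₖ = aₖpₖ₋₁ + pₖ₋₂, qₖ = aₖqₖ₋₁ + qₖ₋₂ (with p₋₁=1, p₋₂=0, q₋₁=0, q₋₂=1):
  k=0: a=24, p=24, q=1
  k=1: a=3, p=73, q=3
  k=2: a=1, p=97, q=4

97/4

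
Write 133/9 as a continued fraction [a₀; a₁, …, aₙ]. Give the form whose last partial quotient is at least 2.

133 = 14×9 + 7
9 = 1×7 + 2
7 = 3×2 + 1
2 = 2×1 + 0  (stop)
So 133/9 = [14; 1, 3, 2].

[14; 1, 3, 2]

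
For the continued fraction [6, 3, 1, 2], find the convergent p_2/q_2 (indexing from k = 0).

Using pₖ = aₖpₖ₋₁ + pₖ₋₂, qₖ = aₖqₖ₋₁ + qₖ₋₂ (with p₋₁=1, p₋₂=0, q₋₁=0, q₋₂=1):
  k=0: a=6, p=6, q=1
  k=1: a=3, p=19, q=3
  k=2: a=1, p=25, q=4

25/4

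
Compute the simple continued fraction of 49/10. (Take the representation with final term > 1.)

49 = 4*10 + 9
10 = 1*9 + 1
9 = 9*1 + 0  (stop)
So 49/10 = [4; 1, 9].

[4; 1, 9]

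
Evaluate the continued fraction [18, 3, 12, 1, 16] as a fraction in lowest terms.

12406/677

Using pₖ = aₖpₖ₋₁ + pₖ₋₂ and qₖ = aₖqₖ₋₁ + qₖ₋₂:
  k=0: a=18, p=18, q=1
  k=1: a=3, p=55, q=3
  k=2: a=12, p=678, q=37
  k=3: a=1, p=733, q=40
  k=4: a=16, p=12406, q=677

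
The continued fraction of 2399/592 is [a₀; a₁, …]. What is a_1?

19

2399 = 4·592 + 31   →  a_0 = 4
592 = 19·31 + 3   →  a_1 = 19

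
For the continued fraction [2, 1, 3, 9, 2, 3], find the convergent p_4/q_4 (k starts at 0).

Using pₖ = aₖpₖ₋₁ + pₖ₋₂, qₖ = aₖqₖ₋₁ + qₖ₋₂ (with p₋₁=1, p₋₂=0, q₋₁=0, q₋₂=1):
  k=0: a=2, p=2, q=1
  k=1: a=1, p=3, q=1
  k=2: a=3, p=11, q=4
  k=3: a=9, p=102, q=37
  k=4: a=2, p=215, q=78

215/78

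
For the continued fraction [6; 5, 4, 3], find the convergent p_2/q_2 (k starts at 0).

130/21

Using pₖ = aₖpₖ₋₁ + pₖ₋₂, qₖ = aₖqₖ₋₁ + qₖ₋₂ (with p₋₁=1, p₋₂=0, q₋₁=0, q₋₂=1):
  k=0: a=6, p=6, q=1
  k=1: a=5, p=31, q=5
  k=2: a=4, p=130, q=21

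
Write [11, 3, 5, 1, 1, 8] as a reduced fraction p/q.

Fold from the inside: start with 8/1.
  1 + 1/8 = 9/8
  1 + 8/9 = 17/9
  5 + 9/17 = 94/17
  3 + 17/94 = 299/94
  11 + 94/299 = 3383/299

3383/299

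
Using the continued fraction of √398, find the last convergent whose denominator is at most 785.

15541/779

√398 = [19; 1, 18, 1, 38, …] (period length 4).
Convergents:
  p_0/q_0 = 19/1
  p_1/q_1 = 20/1
  p_2/q_2 = 379/19
  p_3/q_3 = 399/20
  p_4/q_4 = 15541/779
  p_5/q_5 = 15940/799
q_4 = 779 ≤ 785 < 799 = q_5, so the answer is 15541/779.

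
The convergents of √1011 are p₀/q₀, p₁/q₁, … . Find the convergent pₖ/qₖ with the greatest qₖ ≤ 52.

√1011 = [31; 1, 3, 1, 9, 1, 3, 1, 62, …] (period length 8).
Convergents:
  p_0/q_0 = 31/1
  p_1/q_1 = 32/1
  p_2/q_2 = 127/4
  p_3/q_3 = 159/5
  p_4/q_4 = 1558/49
  p_5/q_5 = 1717/54
q_4 = 49 ≤ 52 < 54 = q_5, so the answer is 1558/49.

1558/49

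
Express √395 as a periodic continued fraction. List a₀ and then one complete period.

[19; 1, 6, 1, 38]

a₀ = ⌊√395⌋ = 19.
With m₀=0, d₀=1 and mₖ₊₁ = dₖaₖ − mₖ, dₖ₊₁ = (n − mₖ₊₁²)/dₖ, aₖ₊₁ = ⌊(a₀+mₖ₊₁)/dₖ₊₁⌋:
  k=1: m=19, d=34, a=1
  k=2: m=15, d=5, a=6
  k=3: m=15, d=34, a=1
  k=4: m=19, d=1, a=38
d=1 and a=2a₀=38 at k=4, so the next step gives (m, d) = (19, 34) again — its k=1 value — and the period has length 4.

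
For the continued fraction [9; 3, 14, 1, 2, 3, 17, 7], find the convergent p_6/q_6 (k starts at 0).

72761/7802

Using pₖ = aₖpₖ₋₁ + pₖ₋₂, qₖ = aₖqₖ₋₁ + qₖ₋₂ (with p₋₁=1, p₋₂=0, q₋₁=0, q₋₂=1):
  k=0: a=9, p=9, q=1
  k=1: a=3, p=28, q=3
  k=2: a=14, p=401, q=43
  k=3: a=1, p=429, q=46
  k=4: a=2, p=1259, q=135
  k=5: a=3, p=4206, q=451
  k=6: a=17, p=72761, q=7802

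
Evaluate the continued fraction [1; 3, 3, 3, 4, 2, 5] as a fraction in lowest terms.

Fold from the inside: start with 5/1.
  2 + 1/5 = 11/5
  4 + 5/11 = 49/11
  3 + 11/49 = 158/49
  3 + 49/158 = 523/158
  3 + 158/523 = 1727/523
  1 + 523/1727 = 2250/1727

2250/1727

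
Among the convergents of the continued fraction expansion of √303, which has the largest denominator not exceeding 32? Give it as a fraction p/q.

470/27

√303 = [17; 2, 2, 5, 2, 2, 34, …] (period length 6).
Convergents:
  p_0/q_0 = 17/1
  p_1/q_1 = 35/2
  p_2/q_2 = 87/5
  p_3/q_3 = 470/27
  p_4/q_4 = 1027/59
q_3 = 27 ≤ 32 < 59 = q_4, so the answer is 470/27.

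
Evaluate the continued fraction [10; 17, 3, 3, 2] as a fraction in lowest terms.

4003/398

Using pₖ = aₖpₖ₋₁ + pₖ₋₂ and qₖ = aₖqₖ₋₁ + qₖ₋₂:
  k=0: a=10, p=10, q=1
  k=1: a=17, p=171, q=17
  k=2: a=3, p=523, q=52
  k=3: a=3, p=1740, q=173
  k=4: a=2, p=4003, q=398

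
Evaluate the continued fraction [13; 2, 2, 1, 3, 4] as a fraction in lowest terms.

Using pₖ = aₖpₖ₋₁ + pₖ₋₂ and qₖ = aₖqₖ₋₁ + qₖ₋₂:
  k=0: a=13, p=13, q=1
  k=1: a=2, p=27, q=2
  k=2: a=2, p=67, q=5
  k=3: a=1, p=94, q=7
  k=4: a=3, p=349, q=26
  k=5: a=4, p=1490, q=111

1490/111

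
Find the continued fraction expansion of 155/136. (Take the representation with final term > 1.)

155 = 1·136 + 19
136 = 7·19 + 3
19 = 6·3 + 1
3 = 3·1 + 0  (stop)
So 155/136 = [1; 7, 6, 3].

[1; 7, 6, 3]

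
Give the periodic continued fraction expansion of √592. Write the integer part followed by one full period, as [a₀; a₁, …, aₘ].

a₀ = ⌊√592⌋ = 24.
With m₀=0, d₀=1 and mₖ₊₁ = dₖaₖ − mₖ, dₖ₊₁ = (n − mₖ₊₁²)/dₖ, aₖ₊₁ = ⌊(a₀+mₖ₊₁)/dₖ₊₁⌋:
  k=1: m=24, d=16, a=3
  k=2: m=24, d=1, a=48
d=1 and a=2a₀=48 at k=2, so the next step gives (m, d) = (24, 16) again — its k=1 value — and the period has length 2.

[24; 3, 48]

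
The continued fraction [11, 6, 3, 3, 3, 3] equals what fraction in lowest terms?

Using pₖ = aₖpₖ₋₁ + pₖ₋₂ and qₖ = aₖqₖ₋₁ + qₖ₋₂:
  k=0: a=11, p=11, q=1
  k=1: a=6, p=67, q=6
  k=2: a=3, p=212, q=19
  k=3: a=3, p=703, q=63
  k=4: a=3, p=2321, q=208
  k=5: a=3, p=7666, q=687

7666/687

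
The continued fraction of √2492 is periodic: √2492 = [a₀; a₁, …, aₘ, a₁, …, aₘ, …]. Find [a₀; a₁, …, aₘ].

a₀ = ⌊√2492⌋ = 49.
With m₀=0, d₀=1 and mₖ₊₁ = dₖaₖ − mₖ, dₖ₊₁ = (n − mₖ₊₁²)/dₖ, aₖ₊₁ = ⌊(a₀+mₖ₊₁)/dₖ₊₁⌋:
  k=1: m=49, d=91, a=1
  k=2: m=42, d=8, a=11
  k=3: m=46, d=47, a=2
  k=4: m=48, d=4, a=24
  k=5: m=48, d=47, a=2
  k=6: m=46, d=8, a=11
  k=7: m=42, d=91, a=1
  k=8: m=49, d=1, a=98
d=1 and a=2a₀=98 at k=8, so the next step gives (m, d) = (49, 91) again — its k=1 value — and the period has length 8.

[49; 1, 11, 2, 24, 2, 11, 1, 98]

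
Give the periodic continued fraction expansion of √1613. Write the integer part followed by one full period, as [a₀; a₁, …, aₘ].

[40; 6, 6, 80]

a₀ = ⌊√1613⌋ = 40.
With m₀=0, d₀=1 and mₖ₊₁ = dₖaₖ − mₖ, dₖ₊₁ = (n − mₖ₊₁²)/dₖ, aₖ₊₁ = ⌊(a₀+mₖ₊₁)/dₖ₊₁⌋:
  k=1: m=40, d=13, a=6
  k=2: m=38, d=13, a=6
  k=3: m=40, d=1, a=80
d=1 and a=2a₀=80 at k=3, so the next step gives (m, d) = (40, 13) again — its k=1 value — and the period has length 3.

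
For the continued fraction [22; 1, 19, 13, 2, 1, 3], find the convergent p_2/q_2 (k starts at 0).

Using pₖ = aₖpₖ₋₁ + pₖ₋₂, qₖ = aₖqₖ₋₁ + qₖ₋₂ (with p₋₁=1, p₋₂=0, q₋₁=0, q₋₂=1):
  k=0: a=22, p=22, q=1
  k=1: a=1, p=23, q=1
  k=2: a=19, p=459, q=20

459/20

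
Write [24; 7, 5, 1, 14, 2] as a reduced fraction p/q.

31840/1319

Fold from the inside: start with 2/1.
  14 + 1/2 = 29/2
  1 + 2/29 = 31/29
  5 + 29/31 = 184/31
  7 + 31/184 = 1319/184
  24 + 184/1319 = 31840/1319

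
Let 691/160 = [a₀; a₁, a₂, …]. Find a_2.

691 = 4·160 + 51   →  a_0 = 4
160 = 3·51 + 7   →  a_1 = 3
51 = 7·7 + 2   →  a_2 = 7

7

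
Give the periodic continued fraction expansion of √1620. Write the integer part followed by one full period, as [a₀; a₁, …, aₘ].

a₀ = ⌊√1620⌋ = 40.
With m₀=0, d₀=1 and mₖ₊₁ = dₖaₖ − mₖ, dₖ₊₁ = (n − mₖ₊₁²)/dₖ, aₖ₊₁ = ⌊(a₀+mₖ₊₁)/dₖ₊₁⌋:
  k=1: m=40, d=20, a=4
  k=2: m=40, d=1, a=80
d=1 and a=2a₀=80 at k=2, so the next step gives (m, d) = (40, 20) again — its k=1 value — and the period has length 2.

[40; 4, 80]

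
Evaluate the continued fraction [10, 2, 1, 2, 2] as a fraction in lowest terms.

197/19

Using pₖ = aₖpₖ₋₁ + pₖ₋₂ and qₖ = aₖqₖ₋₁ + qₖ₋₂:
  k=0: a=10, p=10, q=1
  k=1: a=2, p=21, q=2
  k=2: a=1, p=31, q=3
  k=3: a=2, p=83, q=8
  k=4: a=2, p=197, q=19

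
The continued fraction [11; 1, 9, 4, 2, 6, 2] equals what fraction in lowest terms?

Fold from the inside: start with 2/1.
  6 + 1/2 = 13/2
  2 + 2/13 = 28/13
  4 + 13/28 = 125/28
  9 + 28/125 = 1153/125
  1 + 125/1153 = 1278/1153
  11 + 1153/1278 = 15211/1278

15211/1278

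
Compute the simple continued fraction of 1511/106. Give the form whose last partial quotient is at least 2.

1511 = 14*106 + 27
106 = 3*27 + 25
27 = 1*25 + 2
25 = 12*2 + 1
2 = 2*1 + 0  (stop)
So 1511/106 = [14; 3, 1, 12, 2].

[14; 3, 1, 12, 2]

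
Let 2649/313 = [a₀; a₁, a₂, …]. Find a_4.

3

2649 = 8·313 + 145   →  a_0 = 8
313 = 2·145 + 23   →  a_1 = 2
145 = 6·23 + 7   →  a_2 = 6
23 = 3·7 + 2   →  a_3 = 3
7 = 3·2 + 1   →  a_4 = 3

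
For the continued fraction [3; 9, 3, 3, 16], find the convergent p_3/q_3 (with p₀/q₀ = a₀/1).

Using pₖ = aₖpₖ₋₁ + pₖ₋₂, qₖ = aₖqₖ₋₁ + qₖ₋₂ (with p₋₁=1, p₋₂=0, q₋₁=0, q₋₂=1):
  k=0: a=3, p=3, q=1
  k=1: a=9, p=28, q=9
  k=2: a=3, p=87, q=28
  k=3: a=3, p=289, q=93

289/93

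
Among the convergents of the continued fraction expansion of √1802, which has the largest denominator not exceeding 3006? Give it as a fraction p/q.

√1802 = [42; 2, 4, 2, 84, …] (period length 4).
Convergents:
  p_0/q_0 = 42/1
  p_1/q_1 = 85/2
  p_2/q_2 = 382/9
  p_3/q_3 = 849/20
  p_4/q_4 = 71698/1689
  p_5/q_5 = 144245/3398
q_4 = 1689 ≤ 3006 < 3398 = q_5, so the answer is 71698/1689.

71698/1689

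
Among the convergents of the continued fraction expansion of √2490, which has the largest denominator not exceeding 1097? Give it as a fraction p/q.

√2490 = [49; 1, 8, 1, 98, …] (period length 4).
Convergents:
  p_0/q_0 = 49/1
  p_1/q_1 = 50/1
  p_2/q_2 = 449/9
  p_3/q_3 = 499/10
  p_4/q_4 = 49351/989
  p_5/q_5 = 49850/999
  p_6/q_6 = 448151/8981
q_5 = 999 ≤ 1097 < 8981 = q_6, so the answer is 49850/999.

49850/999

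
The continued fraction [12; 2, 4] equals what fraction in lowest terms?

112/9

Fold from the inside: start with 4/1.
  2 + 1/4 = 9/4
  12 + 4/9 = 112/9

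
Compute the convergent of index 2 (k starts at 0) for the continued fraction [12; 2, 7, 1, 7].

Using pₖ = aₖpₖ₋₁ + pₖ₋₂, qₖ = aₖqₖ₋₁ + qₖ₋₂ (with p₋₁=1, p₋₂=0, q₋₁=0, q₋₂=1):
  k=0: a=12, p=12, q=1
  k=1: a=2, p=25, q=2
  k=2: a=7, p=187, q=15

187/15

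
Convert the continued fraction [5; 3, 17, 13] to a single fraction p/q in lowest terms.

Using pₖ = aₖpₖ₋₁ + pₖ₋₂ and qₖ = aₖqₖ₋₁ + qₖ₋₂:
  k=0: a=5, p=5, q=1
  k=1: a=3, p=16, q=3
  k=2: a=17, p=277, q=52
  k=3: a=13, p=3617, q=679

3617/679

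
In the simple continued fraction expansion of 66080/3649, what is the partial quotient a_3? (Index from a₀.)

66080 = 18·3649 + 398   →  a_0 = 18
3649 = 9·398 + 67   →  a_1 = 9
398 = 5·67 + 63   →  a_2 = 5
67 = 1·63 + 4   →  a_3 = 1

1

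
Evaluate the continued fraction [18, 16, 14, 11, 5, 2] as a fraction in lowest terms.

Fold from the inside: start with 2/1.
  5 + 1/2 = 11/2
  11 + 2/11 = 123/11
  14 + 11/123 = 1733/123
  16 + 123/1733 = 27851/1733
  18 + 1733/27851 = 503051/27851

503051/27851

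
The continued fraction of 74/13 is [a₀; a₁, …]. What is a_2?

74 = 5·13 + 9   →  a_0 = 5
13 = 1·9 + 4   →  a_1 = 1
9 = 2·4 + 1   →  a_2 = 2

2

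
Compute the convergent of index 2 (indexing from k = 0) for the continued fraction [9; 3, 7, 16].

Using pₖ = aₖpₖ₋₁ + pₖ₋₂, qₖ = aₖqₖ₋₁ + qₖ₋₂ (with p₋₁=1, p₋₂=0, q₋₁=0, q₋₂=1):
  k=0: a=9, p=9, q=1
  k=1: a=3, p=28, q=3
  k=2: a=7, p=205, q=22

205/22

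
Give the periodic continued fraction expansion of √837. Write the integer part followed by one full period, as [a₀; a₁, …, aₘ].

[28; 1, 13, 2, 13, 1, 56]

a₀ = ⌊√837⌋ = 28.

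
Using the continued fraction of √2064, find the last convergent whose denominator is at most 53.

2317/51

√2064 = [45; 2, 3, 7, 3, 2, 90, …] (period length 6).
Convergents:
  p_0/q_0 = 45/1
  p_1/q_1 = 91/2
  p_2/q_2 = 318/7
  p_3/q_3 = 2317/51
  p_4/q_4 = 7269/160
q_3 = 51 ≤ 53 < 160 = q_4, so the answer is 2317/51.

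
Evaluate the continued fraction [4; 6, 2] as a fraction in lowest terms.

54/13

Fold from the inside: start with 2/1.
  6 + 1/2 = 13/2
  4 + 2/13 = 54/13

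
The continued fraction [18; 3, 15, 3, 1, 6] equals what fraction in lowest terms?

Fold from the inside: start with 6/1.
  1 + 1/6 = 7/6
  3 + 6/7 = 27/7
  15 + 7/27 = 412/27
  3 + 27/412 = 1263/412
  18 + 412/1263 = 23146/1263

23146/1263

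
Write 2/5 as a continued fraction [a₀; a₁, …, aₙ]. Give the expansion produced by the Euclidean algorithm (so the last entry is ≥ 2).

2 = 0*5 + 2
5 = 2*2 + 1
2 = 2*1 + 0  (stop)
So 2/5 = [0; 2, 2].

[0; 2, 2]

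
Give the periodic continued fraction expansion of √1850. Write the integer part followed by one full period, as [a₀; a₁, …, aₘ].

a₀ = ⌊√1850⌋ = 43.
With m₀=0, d₀=1 and mₖ₊₁ = dₖaₖ − mₖ, dₖ₊₁ = (n − mₖ₊₁²)/dₖ, aₖ₊₁ = ⌊(a₀+mₖ₊₁)/dₖ₊₁⌋:
  k=1: m=43, d=1, a=86
d=1 and a=2a₀=86 at k=1, so the next step gives (m, d) = (43, 1) again — its k=1 value — and the period has length 1.

[43; 86]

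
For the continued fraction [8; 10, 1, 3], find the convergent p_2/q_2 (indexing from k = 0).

89/11

Using pₖ = aₖpₖ₋₁ + pₖ₋₂, qₖ = aₖqₖ₋₁ + qₖ₋₂ (with p₋₁=1, p₋₂=0, q₋₁=0, q₋₂=1):
  k=0: a=8, p=8, q=1
  k=1: a=10, p=81, q=10
  k=2: a=1, p=89, q=11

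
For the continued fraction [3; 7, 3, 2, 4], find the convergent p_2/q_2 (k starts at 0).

69/22

Using pₖ = aₖpₖ₋₁ + pₖ₋₂, qₖ = aₖqₖ₋₁ + qₖ₋₂ (with p₋₁=1, p₋₂=0, q₋₁=0, q₋₂=1):
  k=0: a=3, p=3, q=1
  k=1: a=7, p=22, q=7
  k=2: a=3, p=69, q=22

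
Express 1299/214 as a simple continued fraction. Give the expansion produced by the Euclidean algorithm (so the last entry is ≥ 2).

1299 = 6×214 + 15
214 = 14×15 + 4
15 = 3×4 + 3
4 = 1×3 + 1
3 = 3×1 + 0  (stop)
So 1299/214 = [6; 14, 3, 1, 3].

[6; 14, 3, 1, 3]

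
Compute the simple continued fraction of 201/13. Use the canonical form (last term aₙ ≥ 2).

[15; 2, 6]

201 = 15*13 + 6
13 = 2*6 + 1
6 = 6*1 + 0  (stop)
So 201/13 = [15; 2, 6].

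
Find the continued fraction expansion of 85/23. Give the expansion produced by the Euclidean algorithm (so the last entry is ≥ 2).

[3; 1, 2, 3, 2]

85 = 3·23 + 16
23 = 1·16 + 7
16 = 2·7 + 2
7 = 3·2 + 1
2 = 2·1 + 0  (stop)
So 85/23 = [3; 1, 2, 3, 2].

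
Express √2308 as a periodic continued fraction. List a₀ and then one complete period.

[48; 24, 96]

a₀ = ⌊√2308⌋ = 48.
With m₀=0, d₀=1 and mₖ₊₁ = dₖaₖ − mₖ, dₖ₊₁ = (n − mₖ₊₁²)/dₖ, aₖ₊₁ = ⌊(a₀+mₖ₊₁)/dₖ₊₁⌋:
  k=1: m=48, d=4, a=24
  k=2: m=48, d=1, a=96
d=1 and a=2a₀=96 at k=2, so the next step gives (m, d) = (48, 4) again — its k=1 value — and the period has length 2.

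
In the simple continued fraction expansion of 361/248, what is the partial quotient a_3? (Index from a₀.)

361 = 1·248 + 113   →  a_0 = 1
248 = 2·113 + 22   →  a_1 = 2
113 = 5·22 + 3   →  a_2 = 5
22 = 7·3 + 1   →  a_3 = 7

7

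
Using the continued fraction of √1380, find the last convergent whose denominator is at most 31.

1003/27

√1380 = [37; 6, 1, 2, 1, 6, 74, …] (period length 6).
Convergents:
  p_0/q_0 = 37/1
  p_1/q_1 = 223/6
  p_2/q_2 = 260/7
  p_3/q_3 = 743/20
  p_4/q_4 = 1003/27
  p_5/q_5 = 6761/182
q_4 = 27 ≤ 31 < 182 = q_5, so the answer is 1003/27.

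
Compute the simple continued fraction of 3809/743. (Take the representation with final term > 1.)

[5; 7, 1, 9, 2, 4]

3809 = 5·743 + 94
743 = 7·94 + 85
94 = 1·85 + 9
85 = 9·9 + 4
9 = 2·4 + 1
4 = 4·1 + 0  (stop)
So 3809/743 = [5; 7, 1, 9, 2, 4].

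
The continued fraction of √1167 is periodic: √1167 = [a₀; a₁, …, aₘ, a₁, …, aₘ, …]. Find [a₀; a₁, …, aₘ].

[34; 6, 5, 11, 5, 6, 68]

a₀ = ⌊√1167⌋ = 34.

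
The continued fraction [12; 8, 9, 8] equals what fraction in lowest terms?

Using pₖ = aₖpₖ₋₁ + pₖ₋₂ and qₖ = aₖqₖ₋₁ + qₖ₋₂:
  k=0: a=12, p=12, q=1
  k=1: a=8, p=97, q=8
  k=2: a=9, p=885, q=73
  k=3: a=8, p=7177, q=592

7177/592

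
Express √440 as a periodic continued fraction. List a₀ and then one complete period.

[20; 1, 40]

a₀ = ⌊√440⌋ = 20.
With m₀=0, d₀=1 and mₖ₊₁ = dₖaₖ − mₖ, dₖ₊₁ = (n − mₖ₊₁²)/dₖ, aₖ₊₁ = ⌊(a₀+mₖ₊₁)/dₖ₊₁⌋:
  k=1: m=20, d=40, a=1
  k=2: m=20, d=1, a=40
d=1 and a=2a₀=40 at k=2, so the next step gives (m, d) = (20, 40) again — its k=1 value — and the period has length 2.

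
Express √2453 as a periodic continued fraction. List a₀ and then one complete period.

[49; 1, 1, 8, 1, 1, 98]

a₀ = ⌊√2453⌋ = 49.
With m₀=0, d₀=1 and mₖ₊₁ = dₖaₖ − mₖ, dₖ₊₁ = (n − mₖ₊₁²)/dₖ, aₖ₊₁ = ⌊(a₀+mₖ₊₁)/dₖ₊₁⌋:
  k=1: m=49, d=52, a=1
  k=2: m=3, d=47, a=1
  k=3: m=44, d=11, a=8
  k=4: m=44, d=47, a=1
  k=5: m=3, d=52, a=1
  k=6: m=49, d=1, a=98
d=1 and a=2a₀=98 at k=6, so the next step gives (m, d) = (49, 52) again — its k=1 value — and the period has length 6.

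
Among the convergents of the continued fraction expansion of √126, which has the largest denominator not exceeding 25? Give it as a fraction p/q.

√126 = [11; 4, 2, 4, 22, …] (period length 4).
Convergents:
  p_0/q_0 = 11/1
  p_1/q_1 = 45/4
  p_2/q_2 = 101/9
  p_3/q_3 = 449/40
q_2 = 9 ≤ 25 < 40 = q_3, so the answer is 101/9.

101/9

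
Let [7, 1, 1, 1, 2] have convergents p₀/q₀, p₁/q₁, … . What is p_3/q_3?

Using pₖ = aₖpₖ₋₁ + pₖ₋₂, qₖ = aₖqₖ₋₁ + qₖ₋₂ (with p₋₁=1, p₋₂=0, q₋₁=0, q₋₂=1):
  k=0: a=7, p=7, q=1
  k=1: a=1, p=8, q=1
  k=2: a=1, p=15, q=2
  k=3: a=1, p=23, q=3

23/3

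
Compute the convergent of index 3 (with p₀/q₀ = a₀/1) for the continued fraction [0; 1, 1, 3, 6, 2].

4/7

Using pₖ = aₖpₖ₋₁ + pₖ₋₂, qₖ = aₖqₖ₋₁ + qₖ₋₂ (with p₋₁=1, p₋₂=0, q₋₁=0, q₋₂=1):
  k=0: a=0, p=0, q=1
  k=1: a=1, p=1, q=1
  k=2: a=1, p=1, q=2
  k=3: a=3, p=4, q=7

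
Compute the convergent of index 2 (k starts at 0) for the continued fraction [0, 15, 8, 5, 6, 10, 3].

8/121

Using pₖ = aₖpₖ₋₁ + pₖ₋₂, qₖ = aₖqₖ₋₁ + qₖ₋₂ (with p₋₁=1, p₋₂=0, q₋₁=0, q₋₂=1):
  k=0: a=0, p=0, q=1
  k=1: a=15, p=1, q=15
  k=2: a=8, p=8, q=121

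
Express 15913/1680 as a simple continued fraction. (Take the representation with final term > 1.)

[9; 2, 8, 2, 3, 2, 2, 2]

15913 = 9·1680 + 793
1680 = 2·793 + 94
793 = 8·94 + 41
94 = 2·41 + 12
41 = 3·12 + 5
12 = 2·5 + 2
5 = 2·2 + 1
2 = 2·1 + 0  (stop)
So 15913/1680 = [9; 2, 8, 2, 3, 2, 2, 2].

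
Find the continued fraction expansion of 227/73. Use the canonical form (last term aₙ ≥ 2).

227 = 3·73 + 8
73 = 9·8 + 1
8 = 8·1 + 0  (stop)
So 227/73 = [3; 9, 8].

[3; 9, 8]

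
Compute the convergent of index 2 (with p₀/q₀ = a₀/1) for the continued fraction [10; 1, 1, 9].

Using pₖ = aₖpₖ₋₁ + pₖ₋₂, qₖ = aₖqₖ₋₁ + qₖ₋₂ (with p₋₁=1, p₋₂=0, q₋₁=0, q₋₂=1):
  k=0: a=10, p=10, q=1
  k=1: a=1, p=11, q=1
  k=2: a=1, p=21, q=2

21/2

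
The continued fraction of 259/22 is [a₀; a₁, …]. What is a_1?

1

259 = 11·22 + 17   →  a_0 = 11
22 = 1·17 + 5   →  a_1 = 1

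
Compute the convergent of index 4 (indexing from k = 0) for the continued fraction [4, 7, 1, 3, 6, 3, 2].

801/194

Using pₖ = aₖpₖ₋₁ + pₖ₋₂, qₖ = aₖqₖ₋₁ + qₖ₋₂ (with p₋₁=1, p₋₂=0, q₋₁=0, q₋₂=1):
  k=0: a=4, p=4, q=1
  k=1: a=7, p=29, q=7
  k=2: a=1, p=33, q=8
  k=3: a=3, p=128, q=31
  k=4: a=6, p=801, q=194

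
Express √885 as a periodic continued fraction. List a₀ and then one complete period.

[29; 1, 2, 1, 58]

a₀ = ⌊√885⌋ = 29.
With m₀=0, d₀=1 and mₖ₊₁ = dₖaₖ − mₖ, dₖ₊₁ = (n − mₖ₊₁²)/dₖ, aₖ₊₁ = ⌊(a₀+mₖ₊₁)/dₖ₊₁⌋:
  k=1: m=29, d=44, a=1
  k=2: m=15, d=15, a=2
  k=3: m=15, d=44, a=1
  k=4: m=29, d=1, a=58
d=1 and a=2a₀=58 at k=4, so the next step gives (m, d) = (29, 44) again — its k=1 value — and the period has length 4.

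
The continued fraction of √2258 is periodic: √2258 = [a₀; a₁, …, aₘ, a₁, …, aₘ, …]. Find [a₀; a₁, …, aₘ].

[47; 1, 1, 13, 13, 1, 1, 94]

a₀ = ⌊√2258⌋ = 47.
With m₀=0, d₀=1 and mₖ₊₁ = dₖaₖ − mₖ, dₖ₊₁ = (n − mₖ₊₁²)/dₖ, aₖ₊₁ = ⌊(a₀+mₖ₊₁)/dₖ₊₁⌋:
  k=1: m=47, d=49, a=1
  k=2: m=2, d=46, a=1
  k=3: m=44, d=7, a=13
  k=4: m=47, d=7, a=13
  k=5: m=44, d=46, a=1
  k=6: m=2, d=49, a=1
  k=7: m=47, d=1, a=94
d=1 and a=2a₀=94 at k=7, so the next step gives (m, d) = (47, 49) again — its k=1 value — and the period has length 7.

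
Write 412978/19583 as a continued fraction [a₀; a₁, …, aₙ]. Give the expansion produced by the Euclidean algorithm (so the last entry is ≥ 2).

[21; 11, 3, 2, 15, 16]

412978 = 21*19583 + 1735
19583 = 11*1735 + 498
1735 = 3*498 + 241
498 = 2*241 + 16
241 = 15*16 + 1
16 = 16*1 + 0  (stop)
So 412978/19583 = [21; 11, 3, 2, 15, 16].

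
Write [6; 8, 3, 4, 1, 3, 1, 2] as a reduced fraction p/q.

10937/1787

Fold from the inside: start with 2/1.
  1 + 1/2 = 3/2
  3 + 2/3 = 11/3
  1 + 3/11 = 14/11
  4 + 11/14 = 67/14
  3 + 14/67 = 215/67
  8 + 67/215 = 1787/215
  6 + 215/1787 = 10937/1787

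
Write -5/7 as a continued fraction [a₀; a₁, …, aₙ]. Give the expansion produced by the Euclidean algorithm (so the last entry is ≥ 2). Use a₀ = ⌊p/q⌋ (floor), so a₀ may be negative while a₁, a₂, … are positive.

[-1; 3, 2]

-5 = -1·7 + 2
7 = 3·2 + 1
2 = 2·1 + 0  (stop)
So -5/7 = [-1; 3, 2].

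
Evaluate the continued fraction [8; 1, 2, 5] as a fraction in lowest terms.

139/16

Fold from the inside: start with 5/1.
  2 + 1/5 = 11/5
  1 + 5/11 = 16/11
  8 + 11/16 = 139/16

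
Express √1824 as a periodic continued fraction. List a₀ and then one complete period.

a₀ = ⌊√1824⌋ = 42.

[42; 1, 2, 2, 2, 1, 84]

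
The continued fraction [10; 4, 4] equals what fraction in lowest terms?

174/17

Using pₖ = aₖpₖ₋₁ + pₖ₋₂ and qₖ = aₖqₖ₋₁ + qₖ₋₂:
  k=0: a=10, p=10, q=1
  k=1: a=4, p=41, q=4
  k=2: a=4, p=174, q=17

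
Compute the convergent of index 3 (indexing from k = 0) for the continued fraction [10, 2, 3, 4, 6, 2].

313/30

Using pₖ = aₖpₖ₋₁ + pₖ₋₂, qₖ = aₖqₖ₋₁ + qₖ₋₂ (with p₋₁=1, p₋₂=0, q₋₁=0, q₋₂=1):
  k=0: a=10, p=10, q=1
  k=1: a=2, p=21, q=2
  k=2: a=3, p=73, q=7
  k=3: a=4, p=313, q=30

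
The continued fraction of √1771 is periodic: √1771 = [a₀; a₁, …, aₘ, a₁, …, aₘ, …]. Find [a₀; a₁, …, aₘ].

[42; 12, 84]

a₀ = ⌊√1771⌋ = 42.
With m₀=0, d₀=1 and mₖ₊₁ = dₖaₖ − mₖ, dₖ₊₁ = (n − mₖ₊₁²)/dₖ, aₖ₊₁ = ⌊(a₀+mₖ₊₁)/dₖ₊₁⌋:
  k=1: m=42, d=7, a=12
  k=2: m=42, d=1, a=84
d=1 and a=2a₀=84 at k=2, so the next step gives (m, d) = (42, 7) again — its k=1 value — and the period has length 2.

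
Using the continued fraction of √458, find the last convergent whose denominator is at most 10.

107/5

√458 = [21; 2, 2, 42, …] (period length 3).
Convergents:
  p_0/q_0 = 21/1
  p_1/q_1 = 43/2
  p_2/q_2 = 107/5
  p_3/q_3 = 4537/212
q_2 = 5 ≤ 10 < 212 = q_3, so the answer is 107/5.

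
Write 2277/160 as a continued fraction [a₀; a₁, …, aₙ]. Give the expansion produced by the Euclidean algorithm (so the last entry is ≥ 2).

2277 = 14·160 + 37
160 = 4·37 + 12
37 = 3·12 + 1
12 = 12·1 + 0  (stop)
So 2277/160 = [14; 4, 3, 12].

[14; 4, 3, 12]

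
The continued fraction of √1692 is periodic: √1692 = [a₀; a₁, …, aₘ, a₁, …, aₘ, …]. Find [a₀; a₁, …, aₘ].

[41; 7, 2, 7, 82]

a₀ = ⌊√1692⌋ = 41.
With m₀=0, d₀=1 and mₖ₊₁ = dₖaₖ − mₖ, dₖ₊₁ = (n − mₖ₊₁²)/dₖ, aₖ₊₁ = ⌊(a₀+mₖ₊₁)/dₖ₊₁⌋:
  k=1: m=41, d=11, a=7
  k=2: m=36, d=36, a=2
  k=3: m=36, d=11, a=7
  k=4: m=41, d=1, a=82
d=1 and a=2a₀=82 at k=4, so the next step gives (m, d) = (41, 11) again — its k=1 value — and the period has length 4.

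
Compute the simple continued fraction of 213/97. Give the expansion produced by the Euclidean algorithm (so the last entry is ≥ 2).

[2; 5, 9, 2]

213 = 2*97 + 19
97 = 5*19 + 2
19 = 9*2 + 1
2 = 2*1 + 0  (stop)
So 213/97 = [2; 5, 9, 2].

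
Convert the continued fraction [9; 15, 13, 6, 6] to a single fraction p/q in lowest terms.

Using pₖ = aₖpₖ₋₁ + pₖ₋₂ and qₖ = aₖqₖ₋₁ + qₖ₋₂:
  k=0: a=9, p=9, q=1
  k=1: a=15, p=136, q=15
  k=2: a=13, p=1777, q=196
  k=3: a=6, p=10798, q=1191
  k=4: a=6, p=66565, q=7342

66565/7342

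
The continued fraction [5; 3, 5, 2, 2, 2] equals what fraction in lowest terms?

Using pₖ = aₖpₖ₋₁ + pₖ₋₂ and qₖ = aₖqₖ₋₁ + qₖ₋₂:
  k=0: a=5, p=5, q=1
  k=1: a=3, p=16, q=3
  k=2: a=5, p=85, q=16
  k=3: a=2, p=186, q=35
  k=4: a=2, p=457, q=86
  k=5: a=2, p=1100, q=207

1100/207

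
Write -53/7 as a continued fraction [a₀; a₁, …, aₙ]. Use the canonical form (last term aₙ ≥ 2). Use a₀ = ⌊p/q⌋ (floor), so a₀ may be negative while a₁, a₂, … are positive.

-53 = -8·7 + 3
7 = 2·3 + 1
3 = 3·1 + 0  (stop)
So -53/7 = [-8; 2, 3].

[-8; 2, 3]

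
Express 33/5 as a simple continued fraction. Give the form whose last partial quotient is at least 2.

[6; 1, 1, 2]

33 = 6·5 + 3
5 = 1·3 + 2
3 = 1·2 + 1
2 = 2·1 + 0  (stop)
So 33/5 = [6; 1, 1, 2].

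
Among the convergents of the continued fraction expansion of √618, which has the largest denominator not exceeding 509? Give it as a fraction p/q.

10093/406

√618 = [24; 1, 6, 8, 6, 1, 48, …] (period length 6).
Convergents:
  p_0/q_0 = 24/1
  p_1/q_1 = 25/1
  p_2/q_2 = 174/7
  p_3/q_3 = 1417/57
  p_4/q_4 = 8676/349
  p_5/q_5 = 10093/406
  p_6/q_6 = 493140/19837
q_5 = 406 ≤ 509 < 19837 = q_6, so the answer is 10093/406.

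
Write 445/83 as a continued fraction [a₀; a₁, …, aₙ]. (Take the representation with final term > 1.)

445 = 5×83 + 30
83 = 2×30 + 23
30 = 1×23 + 7
23 = 3×7 + 2
7 = 3×2 + 1
2 = 2×1 + 0  (stop)
So 445/83 = [5; 2, 1, 3, 3, 2].

[5; 2, 1, 3, 3, 2]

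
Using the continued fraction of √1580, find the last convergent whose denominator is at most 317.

√1580 = [39; 1, 2, 1, 78, …] (period length 4).
Convergents:
  p_0/q_0 = 39/1
  p_1/q_1 = 40/1
  p_2/q_2 = 119/3
  p_3/q_3 = 159/4
  p_4/q_4 = 12521/315
  p_5/q_5 = 12680/319
q_4 = 315 ≤ 317 < 319 = q_5, so the answer is 12521/315.

12521/315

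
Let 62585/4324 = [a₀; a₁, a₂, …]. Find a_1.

2

62585 = 14·4324 + 2049   →  a_0 = 14
4324 = 2·2049 + 226   →  a_1 = 2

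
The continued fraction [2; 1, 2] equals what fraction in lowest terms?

Fold from the inside: start with 2/1.
  1 + 1/2 = 3/2
  2 + 2/3 = 8/3

8/3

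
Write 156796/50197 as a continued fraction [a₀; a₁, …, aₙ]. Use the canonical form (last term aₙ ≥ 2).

[3; 8, 11, 7, 7, 11]

156796 = 3·50197 + 6205
50197 = 8·6205 + 557
6205 = 11·557 + 78
557 = 7·78 + 11
78 = 7·11 + 1
11 = 11·1 + 0  (stop)
So 156796/50197 = [3; 8, 11, 7, 7, 11].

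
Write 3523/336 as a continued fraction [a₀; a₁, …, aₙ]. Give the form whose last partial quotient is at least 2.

[10; 2, 16, 3, 3]

3523 = 10*336 + 163
336 = 2*163 + 10
163 = 16*10 + 3
10 = 3*3 + 1
3 = 3*1 + 0  (stop)
So 3523/336 = [10; 2, 16, 3, 3].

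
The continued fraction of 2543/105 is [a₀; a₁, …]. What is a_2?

2543 = 24·105 + 23   →  a_0 = 24
105 = 4·23 + 13   →  a_1 = 4
23 = 1·13 + 10   →  a_2 = 1

1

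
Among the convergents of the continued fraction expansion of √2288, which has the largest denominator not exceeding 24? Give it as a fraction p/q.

√2288 = [47; 1, 4, 1, 94, …] (period length 4).
Convergents:
  p_0/q_0 = 47/1
  p_1/q_1 = 48/1
  p_2/q_2 = 239/5
  p_3/q_3 = 287/6
  p_4/q_4 = 27217/569
q_3 = 6 ≤ 24 < 569 = q_4, so the answer is 287/6.

287/6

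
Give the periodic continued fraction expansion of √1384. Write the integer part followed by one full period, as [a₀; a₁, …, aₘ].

a₀ = ⌊√1384⌋ = 37.

[37; 4, 1, 17, 1, 4, 74]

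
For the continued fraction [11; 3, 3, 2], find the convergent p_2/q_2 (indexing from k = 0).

113/10

Using pₖ = aₖpₖ₋₁ + pₖ₋₂, qₖ = aₖqₖ₋₁ + qₖ₋₂ (with p₋₁=1, p₋₂=0, q₋₁=0, q₋₂=1):
  k=0: a=11, p=11, q=1
  k=1: a=3, p=34, q=3
  k=2: a=3, p=113, q=10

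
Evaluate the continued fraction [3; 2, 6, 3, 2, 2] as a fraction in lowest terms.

800/231

Using pₖ = aₖpₖ₋₁ + pₖ₋₂ and qₖ = aₖqₖ₋₁ + qₖ₋₂:
  k=0: a=3, p=3, q=1
  k=1: a=2, p=7, q=2
  k=2: a=6, p=45, q=13
  k=3: a=3, p=142, q=41
  k=4: a=2, p=329, q=95
  k=5: a=2, p=800, q=231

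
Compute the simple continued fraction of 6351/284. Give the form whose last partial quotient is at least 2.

[22; 2, 1, 3, 8, 3]

6351 = 22×284 + 103
284 = 2×103 + 78
103 = 1×78 + 25
78 = 3×25 + 3
25 = 8×3 + 1
3 = 3×1 + 0  (stop)
So 6351/284 = [22; 2, 1, 3, 8, 3].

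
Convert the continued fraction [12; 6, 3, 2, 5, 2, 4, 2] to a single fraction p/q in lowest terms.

62935/5176

Fold from the inside: start with 2/1.
  4 + 1/2 = 9/2
  2 + 2/9 = 20/9
  5 + 9/20 = 109/20
  2 + 20/109 = 238/109
  3 + 109/238 = 823/238
  6 + 238/823 = 5176/823
  12 + 823/5176 = 62935/5176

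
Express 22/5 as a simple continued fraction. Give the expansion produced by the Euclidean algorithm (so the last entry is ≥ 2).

22 = 4·5 + 2
5 = 2·2 + 1
2 = 2·1 + 0  (stop)
So 22/5 = [4; 2, 2].

[4; 2, 2]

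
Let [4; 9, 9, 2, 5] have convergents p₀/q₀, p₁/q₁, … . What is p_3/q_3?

Using pₖ = aₖpₖ₋₁ + pₖ₋₂, qₖ = aₖqₖ₋₁ + qₖ₋₂ (with p₋₁=1, p₋₂=0, q₋₁=0, q₋₂=1):
  k=0: a=4, p=4, q=1
  k=1: a=9, p=37, q=9
  k=2: a=9, p=337, q=82
  k=3: a=2, p=711, q=173

711/173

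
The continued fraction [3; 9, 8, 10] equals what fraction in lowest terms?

Fold from the inside: start with 10/1.
  8 + 1/10 = 81/10
  9 + 10/81 = 739/81
  3 + 81/739 = 2298/739

2298/739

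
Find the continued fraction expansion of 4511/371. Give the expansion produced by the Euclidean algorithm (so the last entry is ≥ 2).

[12; 6, 3, 2, 8]

4511 = 12*371 + 59
371 = 6*59 + 17
59 = 3*17 + 8
17 = 2*8 + 1
8 = 8*1 + 0  (stop)
So 4511/371 = [12; 6, 3, 2, 8].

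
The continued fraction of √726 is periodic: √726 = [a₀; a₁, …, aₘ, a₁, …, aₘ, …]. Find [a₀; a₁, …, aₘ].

a₀ = ⌊√726⌋ = 26.
With m₀=0, d₀=1 and mₖ₊₁ = dₖaₖ − mₖ, dₖ₊₁ = (n − mₖ₊₁²)/dₖ, aₖ₊₁ = ⌊(a₀+mₖ₊₁)/dₖ₊₁⌋:
  k=1: m=26, d=50, a=1
  k=2: m=24, d=3, a=16
  k=3: m=24, d=50, a=1
  k=4: m=26, d=1, a=52
d=1 and a=2a₀=52 at k=4, so the next step gives (m, d) = (26, 50) again — its k=1 value — and the period has length 4.

[26; 1, 16, 1, 52]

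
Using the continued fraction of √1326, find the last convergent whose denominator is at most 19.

√1326 = [36; 2, 2, 2, 2, 2, 72, …] (period length 6).
Convergents:
  p_0/q_0 = 36/1
  p_1/q_1 = 73/2
  p_2/q_2 = 182/5
  p_3/q_3 = 437/12
  p_4/q_4 = 1056/29
q_3 = 12 ≤ 19 < 29 = q_4, so the answer is 437/12.

437/12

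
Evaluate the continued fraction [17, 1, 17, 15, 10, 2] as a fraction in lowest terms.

102769/5727

Fold from the inside: start with 2/1.
  10 + 1/2 = 21/2
  15 + 2/21 = 317/21
  17 + 21/317 = 5410/317
  1 + 317/5410 = 5727/5410
  17 + 5410/5727 = 102769/5727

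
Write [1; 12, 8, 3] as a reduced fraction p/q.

Using pₖ = aₖpₖ₋₁ + pₖ₋₂ and qₖ = aₖqₖ₋₁ + qₖ₋₂:
  k=0: a=1, p=1, q=1
  k=1: a=12, p=13, q=12
  k=2: a=8, p=105, q=97
  k=3: a=3, p=328, q=303

328/303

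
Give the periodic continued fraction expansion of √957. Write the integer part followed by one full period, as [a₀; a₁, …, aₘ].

[30; 1, 14, 2, 14, 1, 60]

a₀ = ⌊√957⌋ = 30.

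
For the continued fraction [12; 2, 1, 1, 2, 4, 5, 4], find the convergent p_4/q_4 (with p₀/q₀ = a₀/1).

Using pₖ = aₖpₖ₋₁ + pₖ₋₂, qₖ = aₖqₖ₋₁ + qₖ₋₂ (with p₋₁=1, p₋₂=0, q₋₁=0, q₋₂=1):
  k=0: a=12, p=12, q=1
  k=1: a=2, p=25, q=2
  k=2: a=1, p=37, q=3
  k=3: a=1, p=62, q=5
  k=4: a=2, p=161, q=13

161/13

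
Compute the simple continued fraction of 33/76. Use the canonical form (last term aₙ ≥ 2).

33 = 0*76 + 33
76 = 2*33 + 10
33 = 3*10 + 3
10 = 3*3 + 1
3 = 3*1 + 0  (stop)
So 33/76 = [0; 2, 3, 3, 3].

[0; 2, 3, 3, 3]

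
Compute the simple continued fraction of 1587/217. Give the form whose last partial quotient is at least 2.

1587 = 7*217 + 68
217 = 3*68 + 13
68 = 5*13 + 3
13 = 4*3 + 1
3 = 3*1 + 0  (stop)
So 1587/217 = [7; 3, 5, 4, 3].

[7; 3, 5, 4, 3]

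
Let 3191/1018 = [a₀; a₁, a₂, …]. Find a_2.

3191 = 3·1018 + 137   →  a_0 = 3
1018 = 7·137 + 59   →  a_1 = 7
137 = 2·59 + 19   →  a_2 = 2

2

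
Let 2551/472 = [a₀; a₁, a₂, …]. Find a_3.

8

2551 = 5·472 + 191   →  a_0 = 5
472 = 2·191 + 90   →  a_1 = 2
191 = 2·90 + 11   →  a_2 = 2
90 = 8·11 + 2   →  a_3 = 8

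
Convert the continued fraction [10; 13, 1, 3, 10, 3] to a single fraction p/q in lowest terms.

17597/1747

Fold from the inside: start with 3/1.
  10 + 1/3 = 31/3
  3 + 3/31 = 96/31
  1 + 31/96 = 127/96
  13 + 96/127 = 1747/127
  10 + 127/1747 = 17597/1747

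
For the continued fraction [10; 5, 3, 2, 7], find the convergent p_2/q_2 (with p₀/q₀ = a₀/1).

163/16

Using pₖ = aₖpₖ₋₁ + pₖ₋₂, qₖ = aₖqₖ₋₁ + qₖ₋₂ (with p₋₁=1, p₋₂=0, q₋₁=0, q₋₂=1):
  k=0: a=10, p=10, q=1
  k=1: a=5, p=51, q=5
  k=2: a=3, p=163, q=16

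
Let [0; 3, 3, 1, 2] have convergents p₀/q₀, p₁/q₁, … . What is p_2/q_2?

Using pₖ = aₖpₖ₋₁ + pₖ₋₂, qₖ = aₖqₖ₋₁ + qₖ₋₂ (with p₋₁=1, p₋₂=0, q₋₁=0, q₋₂=1):
  k=0: a=0, p=0, q=1
  k=1: a=3, p=1, q=3
  k=2: a=3, p=3, q=10

3/10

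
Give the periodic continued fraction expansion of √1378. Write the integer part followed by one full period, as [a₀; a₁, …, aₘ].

[37; 8, 4, 4, 8, 74]

a₀ = ⌊√1378⌋ = 37.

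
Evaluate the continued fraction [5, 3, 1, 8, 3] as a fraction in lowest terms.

Using pₖ = aₖpₖ₋₁ + pₖ₋₂ and qₖ = aₖqₖ₋₁ + qₖ₋₂:
  k=0: a=5, p=5, q=1
  k=1: a=3, p=16, q=3
  k=2: a=1, p=21, q=4
  k=3: a=8, p=184, q=35
  k=4: a=3, p=573, q=109

573/109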